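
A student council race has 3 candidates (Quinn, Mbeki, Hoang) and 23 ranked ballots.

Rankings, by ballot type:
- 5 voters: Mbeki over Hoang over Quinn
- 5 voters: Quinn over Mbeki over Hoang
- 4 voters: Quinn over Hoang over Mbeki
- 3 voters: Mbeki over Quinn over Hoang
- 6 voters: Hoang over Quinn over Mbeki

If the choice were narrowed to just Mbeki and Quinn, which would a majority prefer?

Ballots ranking Mbeki above Quinn: 5 + 3 = 8.
Ballots ranking Quinn above Mbeki: 23 − 8 = 15.
Quinn wins the head-to-head 15–8.

Quinn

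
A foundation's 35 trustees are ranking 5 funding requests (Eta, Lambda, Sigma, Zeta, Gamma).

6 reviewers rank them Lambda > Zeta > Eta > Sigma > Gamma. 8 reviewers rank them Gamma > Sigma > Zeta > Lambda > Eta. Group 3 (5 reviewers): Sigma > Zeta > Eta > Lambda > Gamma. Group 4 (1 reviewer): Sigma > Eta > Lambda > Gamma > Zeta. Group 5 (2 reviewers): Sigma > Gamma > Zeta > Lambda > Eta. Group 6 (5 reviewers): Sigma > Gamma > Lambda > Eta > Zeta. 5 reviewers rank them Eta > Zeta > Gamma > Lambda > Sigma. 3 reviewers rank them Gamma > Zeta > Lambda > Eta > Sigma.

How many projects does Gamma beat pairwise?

3

Gamma against each rival (35 reviewers):
Gamma vs Eta: Gamma preferred on 8+2+5+3 = 18 ballots; Gamma wins 18–17.
Gamma–Lambda: Gamma 23–12.
Gamma vs Sigma: Sigma wins 19–16.
Gamma–Zeta: Gamma 19–16.
Gamma beats Eta, Lambda, Zeta; loses to Sigma — 3 pairwise wins.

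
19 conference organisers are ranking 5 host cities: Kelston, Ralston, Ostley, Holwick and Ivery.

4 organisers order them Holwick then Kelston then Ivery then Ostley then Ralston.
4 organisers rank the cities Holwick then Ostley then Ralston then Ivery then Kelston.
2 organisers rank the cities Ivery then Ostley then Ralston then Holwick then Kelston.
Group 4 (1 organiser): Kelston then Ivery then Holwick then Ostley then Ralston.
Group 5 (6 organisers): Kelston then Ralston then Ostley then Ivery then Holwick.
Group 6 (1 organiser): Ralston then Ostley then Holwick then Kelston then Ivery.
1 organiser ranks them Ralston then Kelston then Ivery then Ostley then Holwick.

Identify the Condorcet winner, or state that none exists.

Check each pair by majority over 19 ballots:
Kelston vs Ralston: Kelston preferred on 4+1+6 = 11 ballots; Kelston wins 11–8.
Kelston vs Ostley: 12 to 7, Kelston.
Kelston vs Holwick: Kelston is ranked higher on 1+6+1 = 8 ballots, Holwick on 11. Holwick wins 11–8.
Kelston–Ivery: Kelston 13–6.
Ralston vs Ostley: 8 to 11, Ostley.
Ralston vs Holwick: Ralston is ranked higher on 2+6+1+1 = 10 ballots, Holwick on 9. Ralston wins 10–9.
Ralston vs Ivery: Ralston, 12–7.
Ostley–Holwick: Ostley 10–9.
Ostley vs Ivery: Ostley, 11–8.
Holwick vs Ivery: 9 to 10, Ivery.
Each city drops at least one matchup (Kelston loses to Holwick; Ralston loses to Kelston; Ostley loses to Kelston; Holwick loses to Ralston; Ivery loses to Kelston); the cycle Kelston beats Ralston beats Holwick beats Kelston rules out a Condorcet winner.

none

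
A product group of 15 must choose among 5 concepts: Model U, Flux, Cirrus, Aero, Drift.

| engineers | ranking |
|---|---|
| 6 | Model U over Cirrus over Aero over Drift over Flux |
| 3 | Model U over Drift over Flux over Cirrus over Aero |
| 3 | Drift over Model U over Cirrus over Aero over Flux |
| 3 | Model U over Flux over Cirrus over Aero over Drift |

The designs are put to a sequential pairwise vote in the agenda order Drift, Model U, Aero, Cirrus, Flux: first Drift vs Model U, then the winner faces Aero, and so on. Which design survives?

Model U

Round 1: Drift vs Model U — 3–12, Model U advances.
Round 2: Model U vs Aero — 15–0, Model U advances.
Round 3: Model U vs Cirrus — 15–0, Model U advances.
Round 4: Model U vs Flux — 15–0, Model U advances.
The agenda winner is Model U.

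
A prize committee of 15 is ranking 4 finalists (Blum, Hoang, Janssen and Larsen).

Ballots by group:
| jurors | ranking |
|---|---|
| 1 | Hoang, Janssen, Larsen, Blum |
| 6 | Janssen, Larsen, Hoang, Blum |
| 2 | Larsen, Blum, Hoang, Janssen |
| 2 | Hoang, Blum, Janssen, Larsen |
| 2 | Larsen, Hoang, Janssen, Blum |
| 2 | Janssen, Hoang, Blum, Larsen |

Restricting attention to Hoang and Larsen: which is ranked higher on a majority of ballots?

Ballots ranking Hoang above Larsen: 1 + 2 + 2 = 5.
Ballots ranking Larsen above Hoang: 15 − 5 = 10.
Larsen wins the head-to-head 10–5.

Larsen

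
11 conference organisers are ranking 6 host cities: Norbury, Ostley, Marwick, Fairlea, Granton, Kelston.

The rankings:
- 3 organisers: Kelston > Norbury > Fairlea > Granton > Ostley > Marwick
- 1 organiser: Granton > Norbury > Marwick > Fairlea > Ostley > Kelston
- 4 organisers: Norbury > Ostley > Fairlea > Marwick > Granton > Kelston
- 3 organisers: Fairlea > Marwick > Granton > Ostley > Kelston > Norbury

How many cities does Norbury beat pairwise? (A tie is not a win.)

Norbury against each rival (11 organisers):
Norbury–Ostley: Norbury 8–3.
Norbury–Marwick: Norbury 8–3.
Norbury vs Fairlea: Norbury is ranked higher on 3+1+4 = 8 ballots, Fairlea on 3. Norbury wins 8–3.
Norbury vs Granton: Norbury preferred on 3+4 = 7 ballots; Norbury wins 7–4.
Norbury vs Kelston: 5 to 6, Kelston.
Norbury beats Ostley, Marwick, Fairlea, Granton; loses to Kelston — 4 pairwise wins.

4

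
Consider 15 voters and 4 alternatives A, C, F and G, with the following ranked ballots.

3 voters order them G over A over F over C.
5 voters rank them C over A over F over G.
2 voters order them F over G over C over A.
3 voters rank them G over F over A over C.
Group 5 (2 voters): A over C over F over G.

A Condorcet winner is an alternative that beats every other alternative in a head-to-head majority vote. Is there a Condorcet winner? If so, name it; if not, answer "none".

none

Pairwise majorities:
A vs C: A is ranked higher on 3+3+2 = 8 ballots, C on 7. A wins 8–7.
A vs F: 3+5+2 = 10 for A, 5 for F — A by 10–5.
A vs G: A preferred on 5+2 = 7 ballots; G wins 8–7.
C vs F: 5+2 = 7 for C, 8 for F — F by 8–7.
C vs G: 5+2 = 7 for C, 8 for G — G by 8–7.
F vs G: F preferred on 5+2+2 = 9 ballots; F wins 9–6.
No alternative is unbeaten: A loses to G; C loses to A; F loses to A; G loses to F. In particular A > F > G > A is a majority cycle — no Condorcet winner exists.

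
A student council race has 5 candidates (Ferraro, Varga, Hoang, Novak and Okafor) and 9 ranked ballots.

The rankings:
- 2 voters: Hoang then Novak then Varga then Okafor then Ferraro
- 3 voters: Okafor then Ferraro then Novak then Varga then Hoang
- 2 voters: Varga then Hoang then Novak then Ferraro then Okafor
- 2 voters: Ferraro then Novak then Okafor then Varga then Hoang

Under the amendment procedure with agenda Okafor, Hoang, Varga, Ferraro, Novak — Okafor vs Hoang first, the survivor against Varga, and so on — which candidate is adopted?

Round 1: Okafor vs Hoang — 5–4, Okafor advances.
Round 2: Okafor vs Varga — 5–4, Okafor advances.
Round 3: Okafor vs Ferraro — 5–4, Okafor advances.
Round 4: Okafor vs Novak — 3–6, Novak advances.
Novak survives the agenda.

Novak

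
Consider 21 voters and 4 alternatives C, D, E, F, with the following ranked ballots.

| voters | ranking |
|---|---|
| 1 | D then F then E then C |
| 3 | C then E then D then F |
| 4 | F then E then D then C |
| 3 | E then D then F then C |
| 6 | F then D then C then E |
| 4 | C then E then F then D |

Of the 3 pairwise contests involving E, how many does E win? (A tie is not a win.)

E against each rival (21 voters):
E vs C: E preferred on 1+4+3 = 8 ballots; C wins 13–8.
E vs D: 3+4+3+4 = 14 for E, 7 for D — E by 14–7.
E vs F: F wins 11–10.
E beats D; loses to C, F — 1 pairwise win.

1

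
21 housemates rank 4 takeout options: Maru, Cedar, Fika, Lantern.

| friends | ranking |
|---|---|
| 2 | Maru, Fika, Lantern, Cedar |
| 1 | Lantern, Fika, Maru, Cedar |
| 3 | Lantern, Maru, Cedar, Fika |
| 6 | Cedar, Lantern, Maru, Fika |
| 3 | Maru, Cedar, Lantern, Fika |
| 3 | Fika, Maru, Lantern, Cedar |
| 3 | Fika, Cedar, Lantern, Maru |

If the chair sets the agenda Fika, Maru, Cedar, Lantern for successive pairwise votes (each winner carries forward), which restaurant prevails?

Lantern

Round 1: Fika vs Maru — 7–14, Maru advances.
Round 2: Maru vs Cedar — 12–9, Maru advances.
Round 3: Maru vs Lantern — 8–13, Lantern advances.
The agenda winner is Lantern.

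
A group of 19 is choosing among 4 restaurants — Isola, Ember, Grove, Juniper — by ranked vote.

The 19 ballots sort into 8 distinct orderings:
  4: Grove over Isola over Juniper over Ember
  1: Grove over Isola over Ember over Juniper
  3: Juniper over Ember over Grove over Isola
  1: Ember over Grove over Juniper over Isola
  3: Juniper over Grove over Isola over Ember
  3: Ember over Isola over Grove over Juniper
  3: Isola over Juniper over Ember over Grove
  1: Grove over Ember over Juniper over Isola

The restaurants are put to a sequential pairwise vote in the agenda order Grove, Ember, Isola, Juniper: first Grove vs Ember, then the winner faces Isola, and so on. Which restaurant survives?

Isola

Round 1: Grove vs Ember — 9–10, Ember advances.
Round 2: Ember vs Isola — 8–11, Isola advances.
Round 3: Isola vs Juniper — 11–8, Isola advances.
Isola survives the agenda.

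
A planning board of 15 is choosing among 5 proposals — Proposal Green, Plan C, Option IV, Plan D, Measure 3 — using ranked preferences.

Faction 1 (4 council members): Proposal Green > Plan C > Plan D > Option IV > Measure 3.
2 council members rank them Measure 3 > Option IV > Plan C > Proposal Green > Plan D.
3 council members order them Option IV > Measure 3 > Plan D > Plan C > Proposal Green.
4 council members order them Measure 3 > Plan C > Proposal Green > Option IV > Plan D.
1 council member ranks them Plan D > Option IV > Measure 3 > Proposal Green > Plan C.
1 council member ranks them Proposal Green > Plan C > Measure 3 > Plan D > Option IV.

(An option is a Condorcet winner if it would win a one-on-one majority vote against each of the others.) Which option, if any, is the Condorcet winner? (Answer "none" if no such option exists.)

none

Pairwise majorities:
Proposal Green vs Plan C: Plan C, 9–6.
Proposal Green vs Option IV: Proposal Green, 9–6.
Proposal Green vs Plan D: Proposal Green, 11–4.
Proposal Green vs Measure 3: Measure 3 wins 10–5.
Plan C–Option IV: Plan C 9–6.
Plan C vs Plan D: Plan C, 11–4.
Plan C–Measure 3: Measure 3 10–5.
Option IV vs Plan D: Option IV wins 9–6.
Option IV vs Measure 3: Option IV, 8–7.
Plan D vs Measure 3: Measure 3, 10–5.
No option is unbeaten: Proposal Green loses to Plan C; Plan C loses to Measure 3; Option IV loses to Proposal Green; Plan D loses to Proposal Green; Measure 3 loses to Option IV. In particular Proposal Green beats Option IV beats Measure 3 beats Proposal Green is a majority cycle — no Condorcet winner exists.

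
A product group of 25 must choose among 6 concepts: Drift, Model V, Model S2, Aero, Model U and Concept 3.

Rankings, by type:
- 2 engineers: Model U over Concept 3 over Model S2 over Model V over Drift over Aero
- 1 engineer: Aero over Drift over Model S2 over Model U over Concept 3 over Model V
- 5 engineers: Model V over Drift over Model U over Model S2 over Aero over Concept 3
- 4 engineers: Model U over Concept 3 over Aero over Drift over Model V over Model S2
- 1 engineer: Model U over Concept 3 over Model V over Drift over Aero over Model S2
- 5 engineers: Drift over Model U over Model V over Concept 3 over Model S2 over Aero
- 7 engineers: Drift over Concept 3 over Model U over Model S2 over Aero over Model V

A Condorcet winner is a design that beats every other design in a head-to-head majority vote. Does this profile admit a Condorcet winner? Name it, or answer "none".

Pairwise majorities:
Drift vs Model V: 17 to 8, Drift.
Drift vs Model S2: 1+5+4+1+5+7 = 23 for Drift, 2 for Model S2 — Drift by 23–2.
Drift vs Aero: 2+5+1+5+7 = 20 for Drift, 5 for Aero — Drift by 20–5.
Drift vs Model U: Drift is ranked higher on 1+5+5+7 = 18 ballots, Model U on 7. Drift wins 18–7.
Drift vs Concept 3: 1+5+5+7 = 18 for Drift, 7 for Concept 3 — Drift by 18–7.
Model V vs Model S2: 15 to 10, Model V.
Model V vs Aero: 13 to 12, Model V.
Model V vs Model U: 5 to 20, Model U.
Model V vs Concept 3: Model V preferred on 5+5 = 10 ballots; Concept 3 wins 15–10.
Model S2 vs Aero: 2+5+5+7 = 19 for Model S2, 6 for Aero — Model S2 by 19–6.
Model S2 vs Model U: Model S2 preferred on 1 ballot; Model U wins 24–1.
Model S2 vs Concept 3: 1+5 = 6 for Model S2, 19 for Concept 3 — Concept 3 by 19–6.
Aero vs Model U: 1 to 24, Model U.
Aero vs Concept 3: Aero is ranked higher on 1+5 = 6 ballots, Concept 3 on 19. Concept 3 wins 19–6.
Model U vs Concept 3: Model U preferred on 2+1+5+4+1+5 = 18 ballots; Model U wins 18–7.
Only Drift has no losses; Drift is the Condorcet winner.

Drift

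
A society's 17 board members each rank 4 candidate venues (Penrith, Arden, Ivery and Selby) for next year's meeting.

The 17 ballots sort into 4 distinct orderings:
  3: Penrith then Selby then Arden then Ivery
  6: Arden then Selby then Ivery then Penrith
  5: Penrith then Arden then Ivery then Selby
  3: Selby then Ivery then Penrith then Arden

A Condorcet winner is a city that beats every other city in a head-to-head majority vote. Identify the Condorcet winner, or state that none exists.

Pairwise majorities:
Penrith vs Arden: Penrith wins 11–6.
Penrith vs Ivery: Ivery, 9–8.
Penrith vs Selby: Selby wins 9–8.
Arden–Ivery: Arden 14–3.
Arden vs Selby: Arden, 11–6.
Ivery vs Selby: Selby wins 12–5.
Each city drops at least one matchup (Penrith loses to Ivery; Arden loses to Penrith; Ivery loses to Arden; Selby loses to Arden); the cycle Penrith → Arden → Ivery → Penrith rules out a Condorcet winner.

none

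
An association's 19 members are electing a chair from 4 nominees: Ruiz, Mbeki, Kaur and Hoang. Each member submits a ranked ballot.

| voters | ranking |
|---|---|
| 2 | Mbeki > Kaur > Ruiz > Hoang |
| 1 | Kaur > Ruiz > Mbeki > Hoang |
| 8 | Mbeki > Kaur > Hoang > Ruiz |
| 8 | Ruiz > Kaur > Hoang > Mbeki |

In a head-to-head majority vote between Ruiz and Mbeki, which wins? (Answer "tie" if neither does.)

Mbeki

Ballots ranking Ruiz above Mbeki: 1 + 8 = 9.
Ballots ranking Mbeki above Ruiz: 19 − 9 = 10.
Mbeki wins the head-to-head 10–9.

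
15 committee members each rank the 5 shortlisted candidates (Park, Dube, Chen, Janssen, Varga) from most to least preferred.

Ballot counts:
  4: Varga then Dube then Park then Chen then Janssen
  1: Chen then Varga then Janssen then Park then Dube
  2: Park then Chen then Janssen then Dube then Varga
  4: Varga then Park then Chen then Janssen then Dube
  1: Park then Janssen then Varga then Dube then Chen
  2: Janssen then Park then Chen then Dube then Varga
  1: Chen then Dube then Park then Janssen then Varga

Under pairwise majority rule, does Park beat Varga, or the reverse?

Ballots ranking Park above Varga: 2 + 1 + 2 + 1 = 6.
Ballots ranking Varga above Park: 15 − 6 = 9.
Varga wins the head-to-head 9–6.

Varga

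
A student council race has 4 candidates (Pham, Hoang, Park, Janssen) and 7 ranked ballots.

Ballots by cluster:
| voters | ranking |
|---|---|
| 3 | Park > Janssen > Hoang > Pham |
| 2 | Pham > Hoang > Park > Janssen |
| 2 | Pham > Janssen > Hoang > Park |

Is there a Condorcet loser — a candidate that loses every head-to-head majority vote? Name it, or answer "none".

none

Pairwise majorities:
Pham vs Hoang: 2+2 = 4 for Pham, 3 for Hoang — Pham by 4–3.
Pham vs Park: Pham wins 4–3.
Pham vs Janssen: Pham is ranked higher on 2+2 = 4 ballots, Janssen on 3. Pham wins 4–3.
Hoang vs Park: Hoang wins 4–3.
Hoang vs Janssen: 2 for Hoang, 5 for Janssen — Janssen by 5–2.
Park vs Janssen: 5 to 2, Park.
No candidate is winless: Pham beats Hoang; Hoang beats Park; Park beats Janssen; Janssen beats Hoang. There is no Condorcet loser.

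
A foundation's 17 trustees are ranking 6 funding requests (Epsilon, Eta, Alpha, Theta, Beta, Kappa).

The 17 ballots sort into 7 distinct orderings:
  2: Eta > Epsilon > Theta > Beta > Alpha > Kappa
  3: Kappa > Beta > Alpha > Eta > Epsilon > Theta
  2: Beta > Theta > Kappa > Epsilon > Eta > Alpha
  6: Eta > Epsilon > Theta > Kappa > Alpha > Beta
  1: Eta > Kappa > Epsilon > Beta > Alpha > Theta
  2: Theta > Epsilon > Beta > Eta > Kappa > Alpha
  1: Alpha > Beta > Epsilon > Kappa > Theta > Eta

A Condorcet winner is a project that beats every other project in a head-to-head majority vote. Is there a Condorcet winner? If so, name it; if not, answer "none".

Eta

Head-to-head results (17 reviewers):
Epsilon vs Eta: Eta, 12–5.
Epsilon vs Alpha: Epsilon preferred on 2+2+6+1+2 = 13 ballots; Epsilon wins 13–4.
Epsilon vs Theta: Epsilon wins 13–4.
Epsilon vs Beta: Epsilon, 11–6.
Epsilon vs Kappa: Epsilon preferred on 2+6+2+1 = 11 ballots; Epsilon wins 11–6.
Eta vs Alpha: Eta is ranked higher on 2+2+6+1+2 = 13 ballots, Alpha on 4. Eta wins 13–4.
Eta vs Theta: Eta is ranked higher on 2+3+6+1 = 12 ballots, Theta on 5. Eta wins 12–5.
Eta vs Beta: Eta preferred on 2+6+1 = 9 ballots; Eta wins 9–8.
Eta–Kappa: Eta 11–6.
Alpha vs Theta: Theta wins 12–5.
Alpha vs Beta: Beta, 10–7.
Alpha vs Kappa: Alpha is ranked higher on 2+1 = 3 ballots, Kappa on 14. Kappa wins 14–3.
Theta vs Beta: Theta is ranked higher on 2+6+2 = 10 ballots, Beta on 7. Theta wins 10–7.
Theta vs Kappa: Theta wins 12–5.
Beta–Kappa: Kappa 10–7.
Only Eta has no losses; Eta is the Condorcet winner.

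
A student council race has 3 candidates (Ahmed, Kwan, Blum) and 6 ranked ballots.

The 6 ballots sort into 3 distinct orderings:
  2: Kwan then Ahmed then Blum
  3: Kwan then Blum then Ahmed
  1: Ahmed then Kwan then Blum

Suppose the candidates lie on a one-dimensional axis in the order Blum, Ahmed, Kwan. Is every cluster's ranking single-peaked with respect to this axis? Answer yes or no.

no

Axis positions: Blum=1, Ahmed=2, Kwan=3.
Cluster 1 (peak Kwan at position 3): ranking walks positions 3-2-1, expanding outward from the peak — single-peaked.
Cluster 2: ranking walks positions 3-1-2; Blum is ranked above Ahmed even though Ahmed lies between Blum and the peak Kwan on the axis — preferences dip and rise again. Not single-peaked.
Cluster 3 (peak Ahmed at position 2): ranking walks positions 2-3-1, expanding outward from the peak — single-peaked.
Cluster 2 violates single-peakedness, so the profile is not single-peaked on this axis.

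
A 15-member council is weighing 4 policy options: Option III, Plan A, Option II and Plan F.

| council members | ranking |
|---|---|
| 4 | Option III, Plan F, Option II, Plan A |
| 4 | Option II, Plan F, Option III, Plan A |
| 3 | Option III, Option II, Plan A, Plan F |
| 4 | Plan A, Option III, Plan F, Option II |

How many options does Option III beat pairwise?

3

Option III against each rival (15 council members):
Option III vs Plan A: Option III, 11–4.
Option III vs Option II: Option III is ranked higher on 4+3+4 = 11 ballots, Option II on 4. Option III wins 11–4.
Option III vs Plan F: Option III is ranked higher on 4+3+4 = 11 ballots, Plan F on 4. Option III wins 11–4.
Option III beats Plan A, Option II, Plan F — 3 pairwise wins.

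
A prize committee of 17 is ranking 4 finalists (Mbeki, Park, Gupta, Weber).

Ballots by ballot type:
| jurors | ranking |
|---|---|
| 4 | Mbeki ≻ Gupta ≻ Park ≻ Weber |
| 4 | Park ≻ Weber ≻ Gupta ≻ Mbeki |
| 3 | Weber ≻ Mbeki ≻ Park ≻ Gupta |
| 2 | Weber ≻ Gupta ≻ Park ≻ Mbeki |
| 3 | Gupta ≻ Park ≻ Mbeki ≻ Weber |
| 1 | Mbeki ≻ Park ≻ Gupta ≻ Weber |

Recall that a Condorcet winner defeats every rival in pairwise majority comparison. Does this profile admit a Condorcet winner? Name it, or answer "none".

Head-to-head results (17 jurors):
Mbeki vs Park: Park, 9–8.
Mbeki vs Gupta: Gupta, 9–8.
Mbeki–Weber: Weber 9–8.
Park vs Gupta: Gupta wins 9–8.
Park vs Weber: Park wins 12–5.
Gupta vs Weber: Weber wins 9–8.
Every nominee loses at least once (Mbeki loses to Park; Park loses to Gupta; Gupta loses to Weber; Weber loses to Park). The majority relation contains the cycle Park beats Weber beats Gupta beats Park, so there is no Condorcet winner.

none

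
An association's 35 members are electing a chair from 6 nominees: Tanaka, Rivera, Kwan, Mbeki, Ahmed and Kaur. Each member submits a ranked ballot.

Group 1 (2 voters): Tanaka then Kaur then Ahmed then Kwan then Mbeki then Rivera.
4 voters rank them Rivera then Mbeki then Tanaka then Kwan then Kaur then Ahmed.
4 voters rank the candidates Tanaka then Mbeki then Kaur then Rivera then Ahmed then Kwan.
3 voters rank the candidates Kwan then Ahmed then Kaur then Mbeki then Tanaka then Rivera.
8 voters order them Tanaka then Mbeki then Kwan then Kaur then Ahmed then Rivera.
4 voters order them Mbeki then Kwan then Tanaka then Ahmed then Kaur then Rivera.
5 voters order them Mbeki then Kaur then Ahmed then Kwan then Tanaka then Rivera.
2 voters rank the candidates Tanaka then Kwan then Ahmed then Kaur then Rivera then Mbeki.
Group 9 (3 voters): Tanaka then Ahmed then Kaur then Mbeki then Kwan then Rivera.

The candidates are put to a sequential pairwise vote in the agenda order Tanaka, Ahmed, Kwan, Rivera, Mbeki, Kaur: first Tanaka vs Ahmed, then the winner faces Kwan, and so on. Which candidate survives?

Tanaka

Round 1: Tanaka vs Ahmed — 27–8, Tanaka advances.
Round 2: Tanaka vs Kwan — 23–12, Tanaka advances.
Round 3: Tanaka vs Rivera — 31–4, Tanaka advances.
Round 4: Tanaka vs Mbeki — 19–16, Tanaka advances.
Round 5: Tanaka vs Kaur — 27–8, Tanaka advances.
Tanaka survives the agenda.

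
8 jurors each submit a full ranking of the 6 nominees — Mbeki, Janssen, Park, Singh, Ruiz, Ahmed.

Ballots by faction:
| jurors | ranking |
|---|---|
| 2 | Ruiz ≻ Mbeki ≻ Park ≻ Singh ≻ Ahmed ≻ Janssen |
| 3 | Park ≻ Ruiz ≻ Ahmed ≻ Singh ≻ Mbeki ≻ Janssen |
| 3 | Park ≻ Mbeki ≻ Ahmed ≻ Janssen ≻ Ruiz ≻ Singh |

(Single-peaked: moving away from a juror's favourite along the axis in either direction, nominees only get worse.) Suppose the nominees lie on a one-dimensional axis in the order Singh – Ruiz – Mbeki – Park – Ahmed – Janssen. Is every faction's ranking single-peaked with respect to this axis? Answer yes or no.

no

Axis positions: Singh=1, Ruiz=2, Mbeki=3, Park=4, Ahmed=5, Janssen=6.
Faction 1 (peak Ruiz at position 2): ranking walks positions 2-3-4-1-5-6, expanding outward from the peak — single-peaked.
Faction 2: ranking walks positions 4-2-5-1-3-6; Ruiz is ranked above Mbeki even though Mbeki lies between Ruiz and the peak Park on the axis — preferences dip and rise again. Not single-peaked.
Faction 3 (peak Park at position 4): ranking walks positions 4-3-5-6-2-1, expanding outward from the peak — single-peaked.
Faction 2 violates single-peakedness, so the profile is not single-peaked on this axis.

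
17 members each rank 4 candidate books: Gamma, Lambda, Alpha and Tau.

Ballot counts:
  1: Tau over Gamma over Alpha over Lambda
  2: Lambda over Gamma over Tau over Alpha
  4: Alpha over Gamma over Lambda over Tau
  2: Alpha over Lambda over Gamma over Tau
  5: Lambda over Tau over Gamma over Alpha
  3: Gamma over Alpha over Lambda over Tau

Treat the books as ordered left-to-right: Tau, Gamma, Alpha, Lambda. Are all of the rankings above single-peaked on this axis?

no

Axis positions: Tau=1, Gamma=2, Alpha=3, Lambda=4.
Faction 1 (peak Tau at position 1): ranking walks positions 1-2-3-4, expanding outward from the peak — single-peaked.
Faction 2: ranking walks positions 4-2-1-3; Gamma is ranked above Alpha even though Alpha lies between Gamma and the peak Lambda on the axis — preferences dip and rise again. Not single-peaked.
Faction 3 (peak Alpha at position 3): ranking walks positions 3-2-4-1, expanding outward from the peak — single-peaked.
Faction 4 (peak Alpha at position 3): ranking walks positions 3-4-2-1, expanding outward from the peak — single-peaked.
Faction 5: ranking walks positions 4-1-2-3; Tau is ranked above Alpha even though Alpha lies between Tau and the peak Lambda on the axis — preferences dip and rise again. Not single-peaked.
Faction 6 (peak Gamma at position 2): ranking walks positions 2-3-4-1, expanding outward from the peak — single-peaked.
Faction 2 violates single-peakedness, so the profile is not single-peaked on this axis.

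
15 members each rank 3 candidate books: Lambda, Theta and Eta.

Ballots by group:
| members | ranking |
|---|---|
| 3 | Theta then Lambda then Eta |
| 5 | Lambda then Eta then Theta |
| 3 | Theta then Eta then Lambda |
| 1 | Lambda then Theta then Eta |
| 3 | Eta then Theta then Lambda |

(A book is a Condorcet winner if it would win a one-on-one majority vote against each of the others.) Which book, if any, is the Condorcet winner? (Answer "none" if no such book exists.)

none

Head-to-head results (15 members):
Lambda vs Theta: 5+1 = 6 for Lambda, 9 for Theta — Theta by 9–6.
Lambda vs Eta: 3+5+1 = 9 for Lambda, 6 for Eta — Lambda by 9–6.
Theta vs Eta: 7 to 8, Eta.
Each book drops at least one matchup (Lambda loses to Theta; Theta loses to Eta; Eta loses to Lambda); the cycle Lambda → Eta → Theta → Lambda rules out a Condorcet winner.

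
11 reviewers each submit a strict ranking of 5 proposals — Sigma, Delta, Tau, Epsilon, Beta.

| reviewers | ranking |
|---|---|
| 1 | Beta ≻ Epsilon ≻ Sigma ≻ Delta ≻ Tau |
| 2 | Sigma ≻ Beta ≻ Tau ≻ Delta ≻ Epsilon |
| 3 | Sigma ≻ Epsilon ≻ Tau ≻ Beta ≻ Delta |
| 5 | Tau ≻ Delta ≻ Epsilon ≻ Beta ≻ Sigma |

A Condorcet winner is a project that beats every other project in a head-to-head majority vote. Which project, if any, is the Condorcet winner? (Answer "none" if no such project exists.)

Check each pair by majority over 11 ballots:
Sigma vs Delta: 6 to 5, Sigma.
Sigma vs Tau: Sigma, 6–5.
Sigma vs Epsilon: 5 to 6, Epsilon.
Sigma vs Beta: Beta wins 6–5.
Delta–Tau: Tau 10–1.
Delta vs Epsilon: Delta preferred on 2+5 = 7 ballots; Delta wins 7–4.
Delta–Beta: Beta 6–5.
Tau vs Epsilon: Tau wins 7–4.
Tau vs Beta: 8 to 3, Tau.
Epsilon vs Beta: 3+5 = 8 for Epsilon, 3 for Beta — Epsilon by 8–3.
Each project drops at least one matchup (Sigma loses to Epsilon; Delta loses to Sigma; Tau loses to Sigma; Epsilon loses to Delta; Beta loses to Tau); the cycle Sigma beats Delta beats Epsilon beats Sigma rules out a Condorcet winner.

none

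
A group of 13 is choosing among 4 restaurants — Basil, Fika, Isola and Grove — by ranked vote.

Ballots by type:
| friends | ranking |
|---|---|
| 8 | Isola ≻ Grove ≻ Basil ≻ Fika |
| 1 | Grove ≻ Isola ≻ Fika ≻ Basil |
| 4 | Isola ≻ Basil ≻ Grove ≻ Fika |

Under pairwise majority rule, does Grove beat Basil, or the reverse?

Grove

Ballots ranking Grove above Basil: 8 + 1 = 9.
Ballots ranking Basil above Grove: 13 − 9 = 4.
Grove wins the head-to-head 9–4.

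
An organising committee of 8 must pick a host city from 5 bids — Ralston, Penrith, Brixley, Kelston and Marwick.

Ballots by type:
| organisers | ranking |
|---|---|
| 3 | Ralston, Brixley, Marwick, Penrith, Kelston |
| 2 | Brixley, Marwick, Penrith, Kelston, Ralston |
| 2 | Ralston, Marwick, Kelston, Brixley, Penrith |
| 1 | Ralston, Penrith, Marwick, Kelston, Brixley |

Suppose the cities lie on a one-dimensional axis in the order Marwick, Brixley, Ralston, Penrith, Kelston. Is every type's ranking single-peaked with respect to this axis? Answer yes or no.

Axis positions: Marwick=1, Brixley=2, Ralston=3, Penrith=4, Kelston=5.
Type 1 (peak Ralston at position 3): ranking walks positions 3-2-1-4-5, expanding outward from the peak — single-peaked.
Type 2: ranking walks positions 2-1-4-5-3; Penrith is ranked above Ralston even though Ralston lies between Penrith and the peak Brixley on the axis — preferences dip and rise again. Not single-peaked.
Type 3: ranking walks positions 3-1-5-2-4; Marwick is ranked above Brixley even though Brixley lies between Marwick and the peak Ralston on the axis — preferences dip and rise again. Not single-peaked.
Type 4: ranking walks positions 3-4-1-5-2; Marwick is ranked above Brixley even though Brixley lies between Marwick and the peak Ralston on the axis — preferences dip and rise again. Not single-peaked.
Type 2 violates single-peakedness, so the profile is not single-peaked on this axis.

no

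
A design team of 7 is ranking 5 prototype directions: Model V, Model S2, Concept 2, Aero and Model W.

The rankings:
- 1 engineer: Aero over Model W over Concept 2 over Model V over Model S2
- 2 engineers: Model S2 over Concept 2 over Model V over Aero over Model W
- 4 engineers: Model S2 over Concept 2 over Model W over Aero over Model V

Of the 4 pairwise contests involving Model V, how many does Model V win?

Model V against each rival (7 engineers):
Model V vs Model S2: 1 to 6, Model S2.
Model V vs Concept 2: Concept 2 wins 7–0.
Model V vs Aero: Aero, 5–2.
Model V vs Model W: Model V preferred on 2 ballots; Model W wins 5–2.
Model V beats no one; loses to Model S2, Concept 2, Aero, Model W — 0 pairwise wins.

0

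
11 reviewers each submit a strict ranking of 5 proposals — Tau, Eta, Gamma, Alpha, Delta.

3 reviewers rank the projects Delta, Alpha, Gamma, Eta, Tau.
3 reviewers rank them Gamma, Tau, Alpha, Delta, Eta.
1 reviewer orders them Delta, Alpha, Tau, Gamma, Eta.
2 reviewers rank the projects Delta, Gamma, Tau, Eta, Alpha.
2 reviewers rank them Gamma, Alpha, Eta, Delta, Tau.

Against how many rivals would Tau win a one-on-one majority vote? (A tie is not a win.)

Tau against each rival (11 reviewers):
Tau vs Eta: Tau wins 6–5.
Tau vs Gamma: Tau preferred on 1 ballot; Gamma wins 10–1.
Tau vs Alpha: Alpha, 6–5.
Tau vs Delta: Delta, 8–3.
Tau beats Eta; loses to Gamma, Alpha, Delta — 1 pairwise win.

1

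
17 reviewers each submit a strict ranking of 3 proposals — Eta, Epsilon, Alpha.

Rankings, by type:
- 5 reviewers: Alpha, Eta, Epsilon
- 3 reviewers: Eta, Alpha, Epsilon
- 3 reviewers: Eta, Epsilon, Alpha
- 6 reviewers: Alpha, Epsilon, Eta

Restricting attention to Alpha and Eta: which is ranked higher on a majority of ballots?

Alpha

Ballots ranking Alpha above Eta: 5 + 6 = 11.
Ballots ranking Eta above Alpha: 17 − 11 = 6.
Alpha wins the head-to-head 11–6.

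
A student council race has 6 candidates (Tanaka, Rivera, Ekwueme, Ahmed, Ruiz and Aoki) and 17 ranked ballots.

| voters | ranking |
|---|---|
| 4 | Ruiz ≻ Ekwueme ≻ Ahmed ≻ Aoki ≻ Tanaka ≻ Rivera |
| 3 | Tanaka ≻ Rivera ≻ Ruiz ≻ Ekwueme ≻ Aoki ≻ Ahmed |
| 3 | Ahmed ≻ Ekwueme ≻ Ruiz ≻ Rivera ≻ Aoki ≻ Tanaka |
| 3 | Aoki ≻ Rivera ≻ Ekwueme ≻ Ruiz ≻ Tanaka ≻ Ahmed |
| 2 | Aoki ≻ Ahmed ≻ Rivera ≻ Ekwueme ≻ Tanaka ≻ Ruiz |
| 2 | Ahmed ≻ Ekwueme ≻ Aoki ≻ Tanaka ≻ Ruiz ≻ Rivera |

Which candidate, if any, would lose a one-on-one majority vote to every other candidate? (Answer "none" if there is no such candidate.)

Head-to-head results (17 voters):
Tanaka vs Rivera: 4+3+2 = 9 for Tanaka, 8 for Rivera — Tanaka by 9–8.
Tanaka vs Ekwueme: 3 to 14, Ekwueme.
Tanaka vs Ahmed: Tanaka preferred on 3+3 = 6 ballots; Ahmed wins 11–6.
Tanaka vs Ruiz: 3+2+2 = 7 for Tanaka, 10 for Ruiz — Ruiz by 10–7.
Tanaka–Aoki: Aoki 14–3.
Rivera–Ekwueme: Ekwueme 9–8.
Rivera vs Ahmed: 6 to 11, Ahmed.
Rivera vs Ruiz: Ruiz, 9–8.
Rivera vs Aoki: Rivera is ranked higher on 3+3 = 6 ballots, Aoki on 11. Aoki wins 11–6.
Ekwueme vs Ahmed: Ekwueme, 10–7.
Ekwueme vs Ruiz: 10 to 7, Ekwueme.
Ekwueme vs Aoki: Ekwueme preferred on 4+3+3+2 = 12 ballots; Ekwueme wins 12–5.
Ahmed vs Ruiz: Ahmed is ranked higher on 3+2+2 = 7 ballots, Ruiz on 10. Ruiz wins 10–7.
Ahmed vs Aoki: 4+3+2 = 9 for Ahmed, 8 for Aoki — Ahmed by 9–8.
Ruiz vs Aoki: Ruiz wins 10–7.
Only Rivera has no wins; Rivera is the Condorcet loser.

Rivera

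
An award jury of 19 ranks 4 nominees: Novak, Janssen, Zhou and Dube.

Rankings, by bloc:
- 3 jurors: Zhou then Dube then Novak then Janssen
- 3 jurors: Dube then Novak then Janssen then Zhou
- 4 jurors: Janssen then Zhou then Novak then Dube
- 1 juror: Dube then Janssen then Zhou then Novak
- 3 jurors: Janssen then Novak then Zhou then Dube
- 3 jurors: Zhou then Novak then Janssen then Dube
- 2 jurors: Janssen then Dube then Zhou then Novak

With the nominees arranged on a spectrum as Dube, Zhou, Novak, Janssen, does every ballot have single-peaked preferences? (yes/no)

Axis positions: Dube=1, Zhou=2, Novak=3, Janssen=4.
Bloc 1 (peak Zhou at position 2): ranking walks positions 2-1-3-4, expanding outward from the peak — single-peaked.
Bloc 2: ranking walks positions 1-3-4-2; Novak is ranked above Zhou even though Zhou lies between Novak and the peak Dube on the axis — preferences dip and rise again. Not single-peaked.
Bloc 3: ranking walks positions 4-2-3-1; Zhou is ranked above Novak even though Novak lies between Zhou and the peak Janssen on the axis — preferences dip and rise again. Not single-peaked.
Bloc 4: ranking walks positions 1-4-2-3; Janssen is ranked above Zhou even though Zhou lies between Janssen and the peak Dube on the axis — preferences dip and rise again. Not single-peaked.
Bloc 5 (peak Janssen at position 4): ranking walks positions 4-3-2-1, expanding outward from the peak — single-peaked.
Bloc 6 (peak Zhou at position 2): ranking walks positions 2-3-4-1, expanding outward from the peak — single-peaked.
Bloc 7: ranking walks positions 4-1-2-3; Dube is ranked above Novak even though Novak lies between Dube and the peak Janssen on the axis — preferences dip and rise again. Not single-peaked.
Bloc 2 violates single-peakedness, so the profile is not single-peaked on this axis.

no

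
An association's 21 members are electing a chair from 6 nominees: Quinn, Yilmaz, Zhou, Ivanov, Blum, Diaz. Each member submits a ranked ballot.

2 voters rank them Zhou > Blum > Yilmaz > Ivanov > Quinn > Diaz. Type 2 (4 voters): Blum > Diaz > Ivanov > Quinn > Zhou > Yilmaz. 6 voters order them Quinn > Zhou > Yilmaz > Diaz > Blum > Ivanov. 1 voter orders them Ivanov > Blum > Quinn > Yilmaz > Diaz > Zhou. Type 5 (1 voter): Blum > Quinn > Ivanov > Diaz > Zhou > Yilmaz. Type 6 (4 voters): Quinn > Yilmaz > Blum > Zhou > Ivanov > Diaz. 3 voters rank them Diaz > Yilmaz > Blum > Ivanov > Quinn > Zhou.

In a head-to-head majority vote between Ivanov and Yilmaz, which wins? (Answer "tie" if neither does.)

Yilmaz

Ballots ranking Ivanov above Yilmaz: 4 + 1 + 1 = 6.
Ballots ranking Yilmaz above Ivanov: 21 − 6 = 15.
Yilmaz wins the head-to-head 15–6.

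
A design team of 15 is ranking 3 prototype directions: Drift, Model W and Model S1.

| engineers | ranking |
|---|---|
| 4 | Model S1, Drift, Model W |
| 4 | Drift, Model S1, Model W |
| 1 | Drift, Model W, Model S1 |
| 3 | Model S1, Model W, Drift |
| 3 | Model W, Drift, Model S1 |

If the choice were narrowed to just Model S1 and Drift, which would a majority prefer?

Ballots ranking Model S1 above Drift: 4 + 3 = 7.
Ballots ranking Drift above Model S1: 15 − 7 = 8.
Drift wins the head-to-head 8–7.

Drift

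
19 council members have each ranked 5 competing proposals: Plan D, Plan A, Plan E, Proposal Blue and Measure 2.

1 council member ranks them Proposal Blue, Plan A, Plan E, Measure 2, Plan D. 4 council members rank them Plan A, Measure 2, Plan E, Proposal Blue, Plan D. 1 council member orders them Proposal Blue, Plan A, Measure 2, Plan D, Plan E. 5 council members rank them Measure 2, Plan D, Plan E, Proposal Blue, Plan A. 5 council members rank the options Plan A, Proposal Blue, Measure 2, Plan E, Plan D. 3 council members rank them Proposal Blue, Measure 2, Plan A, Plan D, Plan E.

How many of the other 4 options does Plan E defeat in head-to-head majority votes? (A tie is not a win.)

Plan E against each rival (19 council members):
Plan E vs Plan D: 10 to 9, Plan E.
Plan E vs Plan A: Plan E preferred on 5 ballots; Plan A wins 14–5.
Plan E vs Proposal Blue: 9 to 10, Proposal Blue.
Plan E vs Measure 2: Plan E preferred on 1 ballot; Measure 2 wins 18–1.
Plan E beats Plan D; loses to Plan A, Proposal Blue, Measure 2 — 1 pairwise win.

1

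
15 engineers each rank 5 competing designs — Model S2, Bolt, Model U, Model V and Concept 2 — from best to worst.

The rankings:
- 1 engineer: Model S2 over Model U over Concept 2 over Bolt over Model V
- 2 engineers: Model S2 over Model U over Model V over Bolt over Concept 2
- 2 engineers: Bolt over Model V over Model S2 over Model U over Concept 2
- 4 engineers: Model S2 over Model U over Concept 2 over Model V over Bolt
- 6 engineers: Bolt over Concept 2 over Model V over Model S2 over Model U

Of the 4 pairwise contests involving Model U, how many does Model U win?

1

Model U against each rival (15 engineers):
Model U–Model S2: Model S2 15–0.
Model U vs Bolt: 7 to 8, Bolt.
Model U vs Model V: 1+2+4 = 7 for Model U, 8 for Model V — Model V by 8–7.
Model U vs Concept 2: Model U is ranked higher on 1+2+2+4 = 9 ballots, Concept 2 on 6. Model U wins 9–6.
Model U beats Concept 2; loses to Model S2, Bolt, Model V — 1 pairwise win.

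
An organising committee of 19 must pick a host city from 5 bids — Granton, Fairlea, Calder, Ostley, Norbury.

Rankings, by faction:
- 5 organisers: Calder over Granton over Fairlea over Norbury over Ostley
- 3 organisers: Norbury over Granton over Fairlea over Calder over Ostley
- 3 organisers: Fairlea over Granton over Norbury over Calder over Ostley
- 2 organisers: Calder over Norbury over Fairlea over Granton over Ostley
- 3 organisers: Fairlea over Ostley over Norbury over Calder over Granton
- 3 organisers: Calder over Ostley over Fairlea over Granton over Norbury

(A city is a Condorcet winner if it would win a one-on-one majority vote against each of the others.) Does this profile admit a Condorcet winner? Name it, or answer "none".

Calder

Check each pair by majority over 19 ballots:
Granton vs Fairlea: Granton preferred on 5+3 = 8 ballots; Fairlea wins 11–8.
Granton vs Calder: 3+3 = 6 for Granton, 13 for Calder — Calder by 13–6.
Granton vs Ostley: Granton is ranked higher on 5+3+3+2 = 13 ballots, Ostley on 6. Granton wins 13–6.
Granton vs Norbury: 11 to 8, Granton.
Fairlea vs Calder: 3+3+3 = 9 for Fairlea, 10 for Calder — Calder by 10–9.
Fairlea vs Ostley: Fairlea preferred on 5+3+3+2+3 = 16 ballots; Fairlea wins 16–3.
Fairlea vs Norbury: Fairlea is ranked higher on 5+3+3+3 = 14 ballots, Norbury on 5. Fairlea wins 14–5.
Calder vs Ostley: Calder preferred on 5+3+3+2+3 = 16 ballots; Calder wins 16–3.
Calder vs Norbury: Calder is ranked higher on 5+2+3 = 10 ballots, Norbury on 9. Calder wins 10–9.
Ostley vs Norbury: 6 to 13, Norbury.
Only Calder has no losses; Calder is the Condorcet winner.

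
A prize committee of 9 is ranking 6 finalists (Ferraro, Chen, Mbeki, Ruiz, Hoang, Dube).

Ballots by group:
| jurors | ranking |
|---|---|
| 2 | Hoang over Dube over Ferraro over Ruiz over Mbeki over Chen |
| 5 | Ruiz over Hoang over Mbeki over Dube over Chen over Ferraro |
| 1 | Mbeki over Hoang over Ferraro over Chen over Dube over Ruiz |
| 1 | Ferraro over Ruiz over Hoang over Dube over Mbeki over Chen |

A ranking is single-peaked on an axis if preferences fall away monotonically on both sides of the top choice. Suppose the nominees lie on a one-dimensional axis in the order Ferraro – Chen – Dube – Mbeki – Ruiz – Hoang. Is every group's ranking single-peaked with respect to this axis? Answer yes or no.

Axis positions: Ferraro=1, Chen=2, Dube=3, Mbeki=4, Ruiz=5, Hoang=6.
Group 1: ranking walks positions 6-3-1-5-4-2; Dube is ranked above Ruiz even though Ruiz lies between Dube and the peak Hoang on the axis — preferences dip and rise again. Not single-peaked.
Group 2 (peak Ruiz at position 5): ranking walks positions 5-6-4-3-2-1, expanding outward from the peak — single-peaked.
Group 3: ranking walks positions 4-6-1-2-3-5; Hoang is ranked above Ruiz even though Ruiz lies between Hoang and the peak Mbeki on the axis — preferences dip and rise again. Not single-peaked.
Group 4: ranking walks positions 1-5-6-3-4-2; Ruiz is ranked above Chen even though Chen lies between Ruiz and the peak Ferraro on the axis — preferences dip and rise again. Not single-peaked.
Group 1 violates single-peakedness, so the profile is not single-peaked on this axis.

no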